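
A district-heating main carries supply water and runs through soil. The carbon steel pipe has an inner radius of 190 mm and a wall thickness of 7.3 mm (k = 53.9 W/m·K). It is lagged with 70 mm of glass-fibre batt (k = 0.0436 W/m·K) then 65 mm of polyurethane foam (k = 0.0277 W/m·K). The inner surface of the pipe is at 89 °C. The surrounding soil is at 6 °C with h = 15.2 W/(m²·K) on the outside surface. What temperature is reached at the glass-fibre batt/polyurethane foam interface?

For a radial system each layer contributes R = ln(r_out/r_in)/(2πkL); films add R = 1/(hA).
R_carbon steel pipe wall = ln(197.3/190)/(2π×53.9×1) = 1.113×10^-4 K/W
R_glass-fibre batt = ln(267.3/197.3)/(2π×0.0436×1) = 1.108 K/W
R_polyurethane foam = ln(332.3/267.3)/(2π×0.0277×1) = 1.251 K/W
R_outer film = 1/(h_o·2πr_oL) = 1/(15.2×2π×0.3323×1) = 0.03151 K/W
R_total = 2.391 K/W
Q = ΔT/R_total = 83/2.391
Q = 34.7 W/m
T_interface = T_inner − Q·ΣR(inner→interface) = 89 − 34.7×1.109

T ≈ 50.5 °C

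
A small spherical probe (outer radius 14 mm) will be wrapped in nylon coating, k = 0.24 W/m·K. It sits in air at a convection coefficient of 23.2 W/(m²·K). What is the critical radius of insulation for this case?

r_cr ≈ 20.7 mm

For a sphere r_cr = 2k/h = 2×0.24/23.2
r_cr = 20.7 mm; since the bare radius (14 mm) is below r_cr, adding a thin layer of insulation will *increase* heat loss.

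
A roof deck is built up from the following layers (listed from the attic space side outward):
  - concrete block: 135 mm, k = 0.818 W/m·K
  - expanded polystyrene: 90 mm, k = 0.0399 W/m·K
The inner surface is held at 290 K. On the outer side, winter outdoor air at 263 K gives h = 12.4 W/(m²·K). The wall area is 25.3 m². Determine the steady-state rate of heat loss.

Treating each layer as a thermal resistance in series:
R_concrete block = L/(kA) = 0.135/(0.818×25.3) = 0.006523 K/W
R_expanded polystyrene = L/(kA) = 0.09/(0.0399×25.3) = 0.08916 K/W
R_outer film = 1/(h_o·A) = 1/(12.4×25.3) = 0.003188 K/W
R_total = 0.09887 K/W
Q = ΔT / R_total = 27 / 0.09887

Q ≈ 273 W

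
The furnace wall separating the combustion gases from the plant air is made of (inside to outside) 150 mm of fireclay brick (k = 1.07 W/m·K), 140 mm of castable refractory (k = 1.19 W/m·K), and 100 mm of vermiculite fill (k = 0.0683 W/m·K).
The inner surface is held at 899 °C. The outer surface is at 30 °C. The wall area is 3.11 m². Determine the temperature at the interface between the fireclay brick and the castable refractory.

T ≈ 828 °C

Series thermal resistances:
R_fireclay brick = L/(kA) = 0.15/(1.07×3.11) = 0.04508 K/W
R_castable refractory = L/(kA) = 0.14/(1.19×3.11) = 0.03783 K/W
R_vermiculite fill = L/(kA) = 0.1/(0.0683×3.11) = 0.4708 K/W
R_total = 0.5537 K/W;  Q = ΔT/R_total = 869/0.5537 = 1569 W
T_interface = T_inner − Q·ΣR(inner→interface) = 899 − 1570×0.04508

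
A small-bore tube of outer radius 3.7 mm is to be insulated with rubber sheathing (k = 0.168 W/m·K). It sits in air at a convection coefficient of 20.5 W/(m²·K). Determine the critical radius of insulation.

r_cr ≈ 8.2 mm

For a cylinder r_cr = k/h = 0.168/20.5
r_cr = 8.2 mm; since the bare radius (3.7 mm) is below r_cr, adding a thin layer of insulation will *increase* heat loss.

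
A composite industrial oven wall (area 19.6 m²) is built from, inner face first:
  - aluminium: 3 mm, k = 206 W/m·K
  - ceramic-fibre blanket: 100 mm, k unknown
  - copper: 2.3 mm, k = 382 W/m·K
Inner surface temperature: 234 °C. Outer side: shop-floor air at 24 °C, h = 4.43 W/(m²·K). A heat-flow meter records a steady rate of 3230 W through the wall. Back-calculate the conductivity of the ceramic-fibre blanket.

Thermal resistances in series:
R_aluminium = L/(kA) = 0.003/(206×19.6) = 7.43×10^-7 K/W
R_copper = L/(kA) = 0.0023/(382×19.6) = 3.072×10^-7 K/W
R_outer film = 1/(h_o·A) = 1/(4.43×19.6) = 0.01152 K/W
Sum of known resistances R_other = 0.01152 K/W
Total R = ΔT/Q = 210/3230 = 0.06502 K/W
R_ceramic-fibre blanket = R_total − R_other = 0.0535 K/W
k = L/(R·A) = 0.1/(0.0535×19.6)

k ≈ 0.0954 W/(m·K)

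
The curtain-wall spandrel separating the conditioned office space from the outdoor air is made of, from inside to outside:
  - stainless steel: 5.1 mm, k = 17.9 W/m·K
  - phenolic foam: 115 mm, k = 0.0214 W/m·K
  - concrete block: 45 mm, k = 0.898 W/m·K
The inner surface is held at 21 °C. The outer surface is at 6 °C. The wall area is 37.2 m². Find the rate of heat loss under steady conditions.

Q ≈ 103 W

Using the resistance-network approach (series):
R_stainless steel = L/(kA) = 0.0051/(17.9×37.2) = 7.659×10^-6 K/W
R_phenolic foam = L/(kA) = 0.115/(0.0214×37.2) = 0.1445 K/W
R_concrete block = L/(kA) = 0.045/(0.898×37.2) = 0.001347 K/W
R_total = 0.1458 K/W
Q = ΔT / R_total = 15 / 0.1458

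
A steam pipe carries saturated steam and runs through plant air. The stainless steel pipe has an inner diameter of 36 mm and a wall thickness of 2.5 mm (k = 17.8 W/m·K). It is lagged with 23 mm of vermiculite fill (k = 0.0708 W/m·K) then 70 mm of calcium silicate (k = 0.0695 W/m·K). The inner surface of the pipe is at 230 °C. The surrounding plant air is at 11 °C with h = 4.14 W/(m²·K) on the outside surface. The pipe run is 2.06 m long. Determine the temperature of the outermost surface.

Cylindrical conduction, so R = ln(r₂/r₁)/(2πkL) per layer, in series:
R_stainless steel pipe wall = ln(20.5/18)/(2π×17.8×2.06) = 5.645×10^-4 K/W
R_vermiculite fill = ln(43.5/20.5)/(2π×0.0708×2.06) = 0.821 K/W
R_calcium silicate = ln(113.5/43.5)/(2π×0.0695×2.06) = 1.066 K/W
R_outer film = 1/(h_o·2πr_oL) = 1/(4.14×2π×0.1135×2.06) = 0.1644 K/W
R_total = 2.052 K/W
Q = ΔT/R_total = 219/2.052
Q = 107 W
T_interface = T_inner − Q·ΣR(inner→interface) = 230 − 107×1.888

T ≈ 28.5 °C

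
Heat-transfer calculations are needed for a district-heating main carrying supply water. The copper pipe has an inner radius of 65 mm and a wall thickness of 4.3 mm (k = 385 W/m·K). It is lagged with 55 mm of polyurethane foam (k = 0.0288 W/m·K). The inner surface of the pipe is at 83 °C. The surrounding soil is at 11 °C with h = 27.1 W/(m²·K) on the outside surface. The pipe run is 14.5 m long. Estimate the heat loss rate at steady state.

For a radial system each layer contributes R = ln(r_out/r_in)/(2πkL); films add R = 1/(hA).
R_copper pipe wall = ln(69.3/65)/(2π×385×14.5) = 1.826×10^-6 K/W
R_polyurethane foam = ln(124.3/69.3)/(2π×0.0288×14.5) = 0.2227 K/W
R_outer film = 1/(h_o·2πr_oL) = 1/(27.1×2π×0.1243×14.5) = 0.003258 K/W
R_total = 0.2259 K/W
Q = ΔT/R_total = 72/0.2259

Q ≈ 319 W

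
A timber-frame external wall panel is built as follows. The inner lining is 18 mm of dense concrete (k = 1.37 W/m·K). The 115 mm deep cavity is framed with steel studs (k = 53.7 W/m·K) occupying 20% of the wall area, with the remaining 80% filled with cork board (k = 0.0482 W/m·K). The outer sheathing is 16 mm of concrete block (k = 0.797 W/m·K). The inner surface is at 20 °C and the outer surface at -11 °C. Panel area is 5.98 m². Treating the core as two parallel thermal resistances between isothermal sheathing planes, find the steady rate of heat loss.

Q ≈ 4220 W

Sheathing layers in series; stud and cavity paths in parallel between them.
R_inner = 0.018/(1.37×5.98) = 0.002197 K/W
R_stud  = 0.115/(53.7×0.2×5.98) = 0.001791 K/W
R_cav   = 0.115/(0.0482×0.8×5.98) = 0.4987 K/W
1/R_core = 1/R_stud + 1/R_cav → R_core = 0.001784 K/W
R_outer = 0.016/(0.797×5.98) = 0.003357 K/W
R_total = 0.007338 K/W
Q = ΔT/R_total = 31/0.007338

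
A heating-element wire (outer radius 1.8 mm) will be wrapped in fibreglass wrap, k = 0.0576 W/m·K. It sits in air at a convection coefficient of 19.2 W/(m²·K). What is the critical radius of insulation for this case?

r_cr ≈ 3 mm

For a cylinder r_cr = k/h = 0.0576/19.2
r_cr = 3 mm; since the bare radius (1.8 mm) is below r_cr, adding a thin layer of insulation will *increase* heat loss.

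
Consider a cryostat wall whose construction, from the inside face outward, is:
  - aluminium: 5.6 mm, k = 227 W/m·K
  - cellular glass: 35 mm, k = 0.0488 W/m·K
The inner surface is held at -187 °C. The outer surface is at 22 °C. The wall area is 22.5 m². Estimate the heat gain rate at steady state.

Q ≈ 6560 W

Using the resistance-network approach (series):
R_aluminium = L/(kA) = 0.0056/(227×22.5) = 1.096×10^-6 K/W
R_cellular glass = L/(kA) = 0.035/(0.0488×22.5) = 0.03188 K/W
R_total = 0.03188 K/W
Q = ΔT / R_total = 209 / 0.03188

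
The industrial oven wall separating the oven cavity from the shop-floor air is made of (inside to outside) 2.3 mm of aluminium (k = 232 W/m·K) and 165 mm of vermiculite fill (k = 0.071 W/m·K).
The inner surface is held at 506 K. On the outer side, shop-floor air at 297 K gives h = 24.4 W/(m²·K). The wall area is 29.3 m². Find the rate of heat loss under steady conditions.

Using the resistance-network approach (series):
R_aluminium = L/(kA) = 0.0023/(232×29.3) = 3.384×10^-7 K/W
R_vermiculite fill = L/(kA) = 0.165/(0.071×29.3) = 0.07932 K/W
R_outer film = 1/(h_o·A) = 1/(24.4×29.3) = 0.001399 K/W
R_total = 0.08071 K/W
Q = ΔT / R_total = 209 / 0.08071

Q ≈ 2590 W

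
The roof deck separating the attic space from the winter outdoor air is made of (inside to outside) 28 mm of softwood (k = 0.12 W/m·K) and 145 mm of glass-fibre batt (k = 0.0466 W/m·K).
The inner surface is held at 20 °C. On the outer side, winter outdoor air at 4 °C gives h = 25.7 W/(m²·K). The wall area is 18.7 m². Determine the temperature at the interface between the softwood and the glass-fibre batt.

T ≈ 18.9 °C

Model the wall as resistances in series:
R_softwood = L/(kA) = 0.028/(0.12×18.7) = 0.01248 K/W
R_glass-fibre batt = L/(kA) = 0.145/(0.0466×18.7) = 0.1664 K/W
R_outer film = 1/(h_o·A) = 1/(25.7×18.7) = 0.002081 K/W
R_total = 0.181 K/W;  Q = ΔT/R_total = 16/0.181 = 88.42 W
T_interface = T_inner − Q·ΣR(inner→interface) = 20 − 88.4×0.01248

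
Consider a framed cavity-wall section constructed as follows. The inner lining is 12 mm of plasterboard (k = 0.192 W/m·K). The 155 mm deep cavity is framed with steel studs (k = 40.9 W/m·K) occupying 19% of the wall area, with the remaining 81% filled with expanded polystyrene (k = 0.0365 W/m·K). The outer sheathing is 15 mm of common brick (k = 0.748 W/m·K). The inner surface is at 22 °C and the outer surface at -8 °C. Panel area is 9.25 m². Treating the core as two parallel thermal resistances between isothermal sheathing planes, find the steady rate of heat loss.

Sheathing layers in series; stud and cavity paths in parallel between them.
R_inner = 0.012/(0.192×9.25) = 0.006757 K/W
R_stud  = 0.155/(40.9×0.19×9.25) = 0.002156 K/W
R_cav   = 0.155/(0.0365×0.81×9.25) = 0.5668 K/W
1/R_core = 1/R_stud + 1/R_cav → R_core = 0.002148 K/W
R_outer = 0.015/(0.748×9.25) = 0.002168 K/W
R_total = 0.01107 K/W
Q = ΔT/R_total = 30/0.01107

Q ≈ 2710 W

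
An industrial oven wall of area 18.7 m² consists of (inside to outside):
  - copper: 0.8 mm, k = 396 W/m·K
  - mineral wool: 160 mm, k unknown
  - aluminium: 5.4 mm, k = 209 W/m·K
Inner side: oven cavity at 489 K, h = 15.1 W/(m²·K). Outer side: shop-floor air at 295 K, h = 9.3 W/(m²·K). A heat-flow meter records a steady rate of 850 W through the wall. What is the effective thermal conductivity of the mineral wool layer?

Series thermal resistances:
R_inner film = 1/(h_i·A) = 1/(15.1×18.7) = 0.003541 K/W
R_copper = L/(kA) = 0.0008/(396×18.7) = 1.08×10^-7 K/W
R_aluminium = L/(kA) = 0.0054/(209×18.7) = 1.382×10^-6 K/W
R_outer film = 1/(h_o·A) = 1/(9.3×18.7) = 0.00575 K/W
Sum of known resistances R_other = 0.009293 K/W
Total R = ΔT/Q = 194/850 = 0.2282 K/W
R_mineral wool = R_total − R_other = 0.2189 K/W
k = L/(R·A) = 0.16/(0.2189×18.7)

k ≈ 0.0391 W/(m·K)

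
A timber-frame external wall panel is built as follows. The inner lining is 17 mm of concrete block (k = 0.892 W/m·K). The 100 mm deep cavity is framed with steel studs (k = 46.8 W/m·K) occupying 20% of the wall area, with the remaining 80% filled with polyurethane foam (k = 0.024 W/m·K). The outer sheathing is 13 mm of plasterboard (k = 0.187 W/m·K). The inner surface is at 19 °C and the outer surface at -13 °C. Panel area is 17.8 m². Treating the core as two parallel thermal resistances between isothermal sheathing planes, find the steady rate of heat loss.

Q ≈ 5740 W

Sheathing layers in series; stud and cavity paths in parallel between them.
R_inner = 0.017/(0.892×17.8) = 0.001071 K/W
R_stud  = 0.1/(46.8×0.2×17.8) = 6.002×10^-4 K/W
R_cav   = 0.1/(0.024×0.8×17.8) = 0.2926 K/W
1/R_core = 1/R_stud + 1/R_cav → R_core = 5.99×10^-4 K/W
R_outer = 0.013/(0.187×17.8) = 0.003906 K/W
R_total = 0.005575 K/W
Q = ΔT/R_total = 32/0.005575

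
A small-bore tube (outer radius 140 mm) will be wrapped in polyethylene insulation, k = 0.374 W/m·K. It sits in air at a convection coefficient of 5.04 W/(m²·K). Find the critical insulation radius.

For a cylinder r_cr = k/h = 0.374/5.04
r_cr = 74.2 mm; since the bare radius (140 mm) is above r_cr, any added insulation will reduce heat loss.

r_cr ≈ 74.2 mm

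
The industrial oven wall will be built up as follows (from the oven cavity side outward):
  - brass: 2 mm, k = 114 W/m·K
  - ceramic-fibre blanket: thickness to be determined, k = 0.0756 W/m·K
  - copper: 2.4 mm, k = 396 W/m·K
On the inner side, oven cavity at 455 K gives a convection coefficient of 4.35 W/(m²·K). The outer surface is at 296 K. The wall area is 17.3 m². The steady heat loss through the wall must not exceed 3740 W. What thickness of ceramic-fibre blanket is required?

Treating each layer as a thermal resistance in series:
R_inner film = 1/(h_i·A) = 1/(4.35×17.3) = 0.01329 K/W
R_brass = L/(kA) = 0.002/(114×17.3) = 1.014×10^-6 K/W
R_copper = L/(kA) = 0.0024/(396×17.3) = 3.503×10^-7 K/W
Sum of the known resistances R_other = 0.01329 K/W
Required total resistance R_tot = ΔT/Q_allow = 159/3740 = 0.04251 K/W
R_ceramic-fibre blanket = R_tot − R_other = 0.02922 K/W
L = R·k·A = 0.02922×0.0756×17.3

L ≈ 38.2 mm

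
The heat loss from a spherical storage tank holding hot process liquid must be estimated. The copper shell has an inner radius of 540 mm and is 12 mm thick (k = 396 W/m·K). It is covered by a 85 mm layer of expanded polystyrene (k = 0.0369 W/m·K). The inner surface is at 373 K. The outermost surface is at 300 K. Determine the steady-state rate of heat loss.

Q ≈ 140 W

Each spherical layer contributes R = (1/r_i − 1/r_o)/(4πk):
R_copper shell = (1/0.54 − 1/0.552)/(4π×396) = 8.09×10^-6 K/W
R_expanded polystyrene = (1/0.552 − 1/0.637)/(4π×0.0369) = 0.5213 K/W
R_total = 0.5213 K/W
Q = ΔT/R_total = 73/0.5213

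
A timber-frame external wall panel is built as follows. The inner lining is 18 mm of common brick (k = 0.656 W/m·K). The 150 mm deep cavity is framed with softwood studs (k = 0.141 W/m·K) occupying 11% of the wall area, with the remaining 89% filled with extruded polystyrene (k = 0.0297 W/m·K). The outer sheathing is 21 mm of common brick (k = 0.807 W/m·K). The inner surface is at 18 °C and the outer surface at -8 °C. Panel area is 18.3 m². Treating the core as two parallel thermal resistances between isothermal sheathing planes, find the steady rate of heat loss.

Sheathing layers in series; stud and cavity paths in parallel between them.
R_inner = 0.018/(0.656×18.3) = 0.001499 K/W
R_stud  = 0.15/(0.141×0.11×18.3) = 0.5285 K/W
R_cav   = 0.15/(0.0297×0.89×18.3) = 0.3101 K/W
1/R_core = 1/R_stud + 1/R_cav → R_core = 0.1954 K/W
R_outer = 0.021/(0.807×18.3) = 0.001422 K/W
R_total = 0.1983 K/W
Q = ΔT/R_total = 26/0.1983

Q ≈ 131 W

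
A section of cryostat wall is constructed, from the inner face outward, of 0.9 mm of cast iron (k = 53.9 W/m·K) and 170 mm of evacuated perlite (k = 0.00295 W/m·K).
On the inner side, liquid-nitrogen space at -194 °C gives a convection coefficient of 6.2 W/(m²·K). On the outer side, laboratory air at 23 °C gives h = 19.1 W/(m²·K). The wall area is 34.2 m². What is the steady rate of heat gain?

Q ≈ 128 W

Model the wall as resistances in series:
R_inner film = 1/(h_i·A) = 1/(6.2×34.2) = 0.004716 K/W
R_cast iron = L/(kA) = 0.0009/(53.9×34.2) = 4.882×10^-7 K/W
R_evacuated perlite = L/(kA) = 0.17/(0.00295×34.2) = 1.685 K/W
R_outer film = 1/(h_o·A) = 1/(19.1×34.2) = 0.001531 K/W
R_total = 1.691 K/W
Q = ΔT / R_total = 217 / 1.691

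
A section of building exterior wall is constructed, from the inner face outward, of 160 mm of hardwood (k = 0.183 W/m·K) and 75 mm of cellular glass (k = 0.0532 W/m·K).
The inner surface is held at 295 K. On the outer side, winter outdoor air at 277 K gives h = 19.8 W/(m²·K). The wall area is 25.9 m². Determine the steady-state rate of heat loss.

Model the wall as resistances in series:
R_hardwood = L/(kA) = 0.16/(0.183×25.9) = 0.03376 K/W
R_cellular glass = L/(kA) = 0.075/(0.0532×25.9) = 0.05443 K/W
R_outer film = 1/(h_o·A) = 1/(19.8×25.9) = 0.00195 K/W
R_total = 0.09014 K/W
Q = ΔT / R_total = 18 / 0.09014

Q ≈ 200 W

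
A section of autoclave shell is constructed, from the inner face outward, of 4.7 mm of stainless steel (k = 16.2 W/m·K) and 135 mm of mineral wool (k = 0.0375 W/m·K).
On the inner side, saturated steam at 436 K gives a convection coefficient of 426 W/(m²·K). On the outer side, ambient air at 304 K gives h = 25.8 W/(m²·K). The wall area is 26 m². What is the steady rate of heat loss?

Model the wall as resistances in series:
R_inner film = 1/(h_i·A) = 1/(426×26) = 9.029×10^-5 K/W
R_stainless steel = L/(kA) = 0.0047/(16.2×26) = 1.116×10^-5 K/W
R_mineral wool = L/(kA) = 0.135/(0.0375×26) = 0.1385 K/W
R_outer film = 1/(h_o·A) = 1/(25.8×26) = 0.001491 K/W
R_total = 0.1401 K/W
Q = ΔT / R_total = 132 / 0.1401

Q ≈ 942 W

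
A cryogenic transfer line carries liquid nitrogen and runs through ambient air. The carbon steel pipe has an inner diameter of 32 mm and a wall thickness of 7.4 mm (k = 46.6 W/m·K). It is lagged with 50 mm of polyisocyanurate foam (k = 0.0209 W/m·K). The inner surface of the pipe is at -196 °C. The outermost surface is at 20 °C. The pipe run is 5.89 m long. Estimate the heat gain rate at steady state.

Q ≈ 146 W

Radial resistances (cylindrical: R_cond = ln(r_o/r_i)/(2πkL), R_conv = 1/(h·2πrL)):
R_carbon steel pipe wall = ln(23.4/16)/(2π×46.6×5.89) = 2.204×10^-4 K/W
R_polyisocyanurate foam = ln(73.4/23.4)/(2π×0.0209×5.89) = 1.478 K/W
R_total = 1.478 K/W
Q = ΔT/R_total = 216/1.478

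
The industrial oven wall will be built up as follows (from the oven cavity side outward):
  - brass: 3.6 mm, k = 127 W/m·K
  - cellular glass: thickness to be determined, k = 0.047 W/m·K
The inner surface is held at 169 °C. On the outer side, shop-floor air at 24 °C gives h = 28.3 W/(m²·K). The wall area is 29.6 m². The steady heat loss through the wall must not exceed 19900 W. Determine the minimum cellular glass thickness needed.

L ≈ 8.47 mm

Treating each layer as a thermal resistance in series:
R_brass = L/(kA) = 0.0036/(127×29.6) = 9.577×10^-7 K/W
R_outer film = 1/(h_o·A) = 1/(28.3×29.6) = 0.001194 K/W
Sum of the known resistances R_other = 0.001195 K/W
Required total resistance R_tot = ΔT/Q_allow = 145/19900 = 0.007286 K/W
R_cellular glass = R_tot − R_other = 0.006092 K/W
L = R·k·A = 0.006092×0.047×29.6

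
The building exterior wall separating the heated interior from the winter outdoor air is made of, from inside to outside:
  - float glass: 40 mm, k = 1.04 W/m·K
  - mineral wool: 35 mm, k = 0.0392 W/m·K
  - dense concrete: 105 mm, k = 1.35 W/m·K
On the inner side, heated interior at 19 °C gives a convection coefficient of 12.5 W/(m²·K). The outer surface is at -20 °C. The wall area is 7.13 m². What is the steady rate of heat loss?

Q ≈ 255 W

Using the resistance-network approach (series):
R_inner film = 1/(h_i·A) = 1/(12.5×7.13) = 0.01122 K/W
R_float glass = L/(kA) = 0.04/(1.04×7.13) = 0.005394 K/W
R_mineral wool = L/(kA) = 0.035/(0.0392×7.13) = 0.1252 K/W
R_dense concrete = L/(kA) = 0.105/(1.35×7.13) = 0.01091 K/W
R_total = 0.1527 K/W
Q = ΔT / R_total = 39 / 0.1527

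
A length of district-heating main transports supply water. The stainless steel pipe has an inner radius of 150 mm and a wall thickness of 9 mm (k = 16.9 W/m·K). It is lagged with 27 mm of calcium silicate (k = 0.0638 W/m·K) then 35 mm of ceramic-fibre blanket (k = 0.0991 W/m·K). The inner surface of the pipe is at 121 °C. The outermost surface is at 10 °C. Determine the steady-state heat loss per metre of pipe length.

For a radial system each layer contributes R = ln(r_out/r_in)/(2πkL); films add R = 1/(hA).
R_stainless steel pipe wall = ln(159/150)/(2π×16.9×1) = 5.487×10^-4 K/W
R_calcium silicate = ln(186/159)/(2π×0.0638×1) = 0.3913 K/W
R_ceramic-fibre blanket = ln(221/186)/(2π×0.0991×1) = 0.2769 K/W
R_total = 0.6687 K/W
Q = ΔT/R_total = 111/0.6687

q′ ≈ 166 W/m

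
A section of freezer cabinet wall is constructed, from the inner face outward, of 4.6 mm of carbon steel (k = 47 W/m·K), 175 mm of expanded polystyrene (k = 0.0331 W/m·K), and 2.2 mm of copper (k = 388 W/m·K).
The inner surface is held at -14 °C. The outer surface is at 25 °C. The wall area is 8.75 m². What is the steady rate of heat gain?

Thermal resistances in series:
R_carbon steel = L/(kA) = 0.0046/(47×8.75) = 1.119×10^-5 K/W
R_expanded polystyrene = L/(kA) = 0.175/(0.0331×8.75) = 0.6042 K/W
R_copper = L/(kA) = 0.0022/(388×8.75) = 6.48×10^-7 K/W
R_total = 0.6042 K/W
Q = ΔT / R_total = 39 / 0.6042

Q ≈ 64.5 W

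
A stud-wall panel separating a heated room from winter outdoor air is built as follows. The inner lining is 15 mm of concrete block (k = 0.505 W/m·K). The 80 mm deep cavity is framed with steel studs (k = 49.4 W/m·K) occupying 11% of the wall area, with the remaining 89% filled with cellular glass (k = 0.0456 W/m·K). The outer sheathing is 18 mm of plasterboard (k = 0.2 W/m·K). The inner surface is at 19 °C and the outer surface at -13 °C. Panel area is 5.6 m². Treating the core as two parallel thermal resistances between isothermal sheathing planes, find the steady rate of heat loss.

Sheathing layers in series; stud and cavity paths in parallel between them.
R_inner = 0.015/(0.505×5.6) = 0.005304 K/W
R_stud  = 0.08/(49.4×0.11×5.6) = 0.002629 K/W
R_cav   = 0.08/(0.0456×0.89×5.6) = 0.352 K/W
1/R_core = 1/R_stud + 1/R_cav → R_core = 0.002609 K/W
R_outer = 0.018/(0.2×5.6) = 0.01607 K/W
R_total = 0.02398 K/W
Q = ΔT/R_total = 32/0.02398

Q ≈ 1330 W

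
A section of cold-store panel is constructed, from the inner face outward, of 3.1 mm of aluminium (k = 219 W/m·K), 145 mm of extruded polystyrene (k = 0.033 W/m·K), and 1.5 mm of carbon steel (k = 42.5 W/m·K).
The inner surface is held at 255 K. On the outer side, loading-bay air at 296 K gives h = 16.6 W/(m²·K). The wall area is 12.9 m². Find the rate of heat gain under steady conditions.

Series thermal resistances:
R_aluminium = L/(kA) = 0.0031/(219×12.9) = 1.097×10^-6 K/W
R_extruded polystyrene = L/(kA) = 0.145/(0.033×12.9) = 0.3406 K/W
R_carbon steel = L/(kA) = 0.0015/(42.5×12.9) = 2.736×10^-6 K/W
R_outer film = 1/(h_o·A) = 1/(16.6×12.9) = 0.00467 K/W
R_total = 0.3453 K/W
Q = ΔT / R_total = 41 / 0.3453

Q ≈ 119 W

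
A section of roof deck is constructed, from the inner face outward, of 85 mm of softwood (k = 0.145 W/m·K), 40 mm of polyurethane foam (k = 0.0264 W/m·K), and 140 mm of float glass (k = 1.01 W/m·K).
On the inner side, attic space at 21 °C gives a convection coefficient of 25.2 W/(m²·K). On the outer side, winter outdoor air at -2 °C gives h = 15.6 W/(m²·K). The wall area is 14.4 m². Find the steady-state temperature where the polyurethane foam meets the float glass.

Using the resistance-network approach (series):
R_inner film = 1/(h_i·A) = 1/(25.2×14.4) = 0.002756 K/W
R_softwood = L/(kA) = 0.085/(0.145×14.4) = 0.04071 K/W
R_polyurethane foam = L/(kA) = 0.04/(0.0264×14.4) = 0.1052 K/W
R_float glass = L/(kA) = 0.14/(1.01×14.4) = 0.009626 K/W
R_outer film = 1/(h_o·A) = 1/(15.6×14.4) = 0.004452 K/W
R_total = 0.1628 K/W;  Q = ΔT/R_total = 23/0.1628 = 141.3 W
T_interface = T_inner − Q·ΣR(inner→interface) = 21 − 141×0.1487

T ≈ -0.0107 °C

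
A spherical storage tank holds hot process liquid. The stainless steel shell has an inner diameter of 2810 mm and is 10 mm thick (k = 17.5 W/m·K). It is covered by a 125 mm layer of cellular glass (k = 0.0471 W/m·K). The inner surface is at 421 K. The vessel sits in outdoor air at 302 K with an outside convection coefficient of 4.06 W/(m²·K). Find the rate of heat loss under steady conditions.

Spherical conduction: R = (1/r_in − 1/r_out)/(4πk) per layer; series-sum.
R_stainless steel shell = (1/1.405 − 1/1.415)/(4π×17.5) = 2.287×10^-5 K/W
R_cellular glass = (1/1.415 − 1/1.54)/(4π×0.0471) = 0.09692 K/W
R_outer film = 1/(h·4πr_o²) = 1/(4.06×4π×1.54²) = 0.008265 K/W
R_total = 0.1052 K/W
Q = ΔT/R_total = 119/0.1052

Q ≈ 1130 W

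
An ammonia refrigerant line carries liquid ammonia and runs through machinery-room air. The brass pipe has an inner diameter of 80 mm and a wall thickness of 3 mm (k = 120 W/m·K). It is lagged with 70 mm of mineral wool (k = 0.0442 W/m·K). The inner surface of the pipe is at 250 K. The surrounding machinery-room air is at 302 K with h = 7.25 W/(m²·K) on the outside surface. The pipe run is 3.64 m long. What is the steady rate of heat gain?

Treating each annulus and film as a series resistance:
R_brass pipe wall = ln(43/40)/(2π×120×3.64) = 2.635×10^-5 K/W
R_mineral wool = ln(113/43)/(2π×0.0442×3.64) = 0.9558 K/W
R_outer film = 1/(h_o·2πr_oL) = 1/(7.25×2π×0.113×3.64) = 0.05337 K/W
R_total = 1.009 K/W
Q = ΔT/R_total = 52/1.009

Q ≈ 51.5 W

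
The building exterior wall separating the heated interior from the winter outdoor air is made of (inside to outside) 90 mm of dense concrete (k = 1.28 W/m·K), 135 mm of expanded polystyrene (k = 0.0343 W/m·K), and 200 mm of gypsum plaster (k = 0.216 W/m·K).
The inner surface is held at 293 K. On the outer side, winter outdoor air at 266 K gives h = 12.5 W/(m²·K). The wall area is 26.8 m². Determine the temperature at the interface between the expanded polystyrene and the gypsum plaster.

T ≈ 271 K

Using the resistance-network approach (series):
R_dense concrete = L/(kA) = 0.09/(1.28×26.8) = 0.002624 K/W
R_expanded polystyrene = L/(kA) = 0.135/(0.0343×26.8) = 0.1469 K/W
R_gypsum plaster = L/(kA) = 0.2/(0.216×26.8) = 0.03455 K/W
R_outer film = 1/(h_o·A) = 1/(12.5×26.8) = 0.002985 K/W
R_total = 0.187 K/W;  Q = ΔT/R_total = 27/0.187 = 144.4 W
T_interface = T_inner − Q·ΣR(inner→interface) = 293 − 144×0.1495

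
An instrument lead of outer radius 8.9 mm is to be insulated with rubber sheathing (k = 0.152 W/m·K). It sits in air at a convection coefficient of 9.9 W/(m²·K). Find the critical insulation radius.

For a cylinder r_cr = k/h = 0.152/9.9
r_cr = 15.4 mm; since the bare radius (8.9 mm) is below r_cr, adding a thin layer of insulation will *increase* heat loss.

r_cr ≈ 15.4 mm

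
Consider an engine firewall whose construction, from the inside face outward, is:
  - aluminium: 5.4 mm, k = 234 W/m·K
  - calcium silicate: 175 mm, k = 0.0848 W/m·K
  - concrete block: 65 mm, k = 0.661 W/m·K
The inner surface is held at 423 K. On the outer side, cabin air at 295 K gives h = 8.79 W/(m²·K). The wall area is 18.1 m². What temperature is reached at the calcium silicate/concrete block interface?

Series thermal resistances:
R_aluminium = L/(kA) = 0.0054/(234×18.1) = 1.275×10^-6 K/W
R_calcium silicate = L/(kA) = 0.175/(0.0848×18.1) = 0.114 K/W
R_concrete block = L/(kA) = 0.065/(0.661×18.1) = 0.005433 K/W
R_outer film = 1/(h_o·A) = 1/(8.79×18.1) = 0.006285 K/W
R_total = 0.1257 K/W;  Q = ΔT/R_total = 128/0.1257 = 1018 W
T_interface = T_inner − Q·ΣR(inner→interface) = 423 − 1020×0.114

T ≈ 307 K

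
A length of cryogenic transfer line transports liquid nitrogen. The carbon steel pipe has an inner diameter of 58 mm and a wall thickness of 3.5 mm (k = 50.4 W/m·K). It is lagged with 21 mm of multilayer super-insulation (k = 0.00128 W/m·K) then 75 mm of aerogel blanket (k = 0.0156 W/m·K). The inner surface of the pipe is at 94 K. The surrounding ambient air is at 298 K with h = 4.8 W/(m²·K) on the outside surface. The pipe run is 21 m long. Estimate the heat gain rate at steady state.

Treating each annulus and film as a series resistance:
R_carbon steel pipe wall = ln(32.5/29)/(2π×50.4×21) = 1.713×10^-5 K/W
R_multilayer super-insulation = ln(53.5/32.5)/(2π×0.00128×21) = 2.951 K/W
R_aerogel blanket = ln(128.5/53.5)/(2π×0.0156×21) = 0.4257 K/W
R_outer film = 1/(h_o·2πr_oL) = 1/(4.8×2π×0.1285×21) = 0.01229 K/W
R_total = 3.389 K/W
Q = ΔT/R_total = 204/3.389

Q ≈ 60.2 W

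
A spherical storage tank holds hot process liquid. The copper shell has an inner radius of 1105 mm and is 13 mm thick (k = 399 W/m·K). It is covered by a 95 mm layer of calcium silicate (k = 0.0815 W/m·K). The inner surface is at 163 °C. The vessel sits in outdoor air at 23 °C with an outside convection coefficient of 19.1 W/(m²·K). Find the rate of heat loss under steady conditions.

Q ≈ 1970 W

Each spherical layer contributes R = (1/r_i − 1/r_o)/(4πk):
R_copper shell = (1/1.105 − 1/1.118)/(4π×399) = 2.099×10^-6 K/W
R_calcium silicate = (1/1.118 − 1/1.213)/(4π×0.0815) = 0.0684 K/W
R_outer film = 1/(h·4πr_o²) = 1/(19.1×4π×1.213²) = 0.002832 K/W
R_total = 0.07123 K/W
Q = ΔT/R_total = 140/0.07123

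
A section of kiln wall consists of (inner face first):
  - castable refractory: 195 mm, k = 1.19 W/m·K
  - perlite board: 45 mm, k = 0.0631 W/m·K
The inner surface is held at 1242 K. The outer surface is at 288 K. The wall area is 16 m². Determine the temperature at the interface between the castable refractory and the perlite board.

Treating each layer as a thermal resistance in series:
R_castable refractory = L/(kA) = 0.195/(1.19×16) = 0.01024 K/W
R_perlite board = L/(kA) = 0.045/(0.0631×16) = 0.04457 K/W
R_total = 0.05481 K/W;  Q = ΔT/R_total = 954/0.05481 = 17400 W
T_interface = T_inner − Q·ΣR(inner→interface) = 1242 − 17400×0.01024

T ≈ 1060 K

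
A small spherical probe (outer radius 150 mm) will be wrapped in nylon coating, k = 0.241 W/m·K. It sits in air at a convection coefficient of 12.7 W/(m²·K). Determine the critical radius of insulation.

For a sphere r_cr = 2k/h = 2×0.241/12.7
r_cr = 38 mm; since the bare radius (150 mm) is above r_cr, any added insulation will reduce heat loss.

r_cr ≈ 38 mm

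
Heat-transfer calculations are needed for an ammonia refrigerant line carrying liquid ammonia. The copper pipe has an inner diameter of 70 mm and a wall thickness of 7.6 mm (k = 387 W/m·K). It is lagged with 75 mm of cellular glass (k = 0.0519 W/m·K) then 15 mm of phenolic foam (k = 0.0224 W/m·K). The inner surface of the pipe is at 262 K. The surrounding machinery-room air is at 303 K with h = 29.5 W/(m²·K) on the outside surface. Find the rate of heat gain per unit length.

Treating each annulus and film as a series resistance:
R_copper pipe wall = ln(42.6/35)/(2π×387×1) = 8.081×10^-5 K/W
R_cellular glass = ln(117.6/42.6)/(2π×0.0519×1) = 3.114 K/W
R_phenolic foam = ln(132.6/117.6)/(2π×0.0224×1) = 0.853 K/W
R_outer film = 1/(h_o·2πr_oL) = 1/(29.5×2π×0.1326×1) = 0.04069 K/W
R_total = 4.008 K/W
Q = ΔT/R_total = 41/4.008

q′ ≈ 10.2 W/m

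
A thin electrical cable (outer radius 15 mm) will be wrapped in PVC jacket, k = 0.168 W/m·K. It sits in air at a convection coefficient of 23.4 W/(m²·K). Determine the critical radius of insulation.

For a cylinder r_cr = k/h = 0.168/23.4
r_cr = 7.18 mm; since the bare radius (15 mm) is above r_cr, any added insulation will reduce heat loss.

r_cr ≈ 7.18 mm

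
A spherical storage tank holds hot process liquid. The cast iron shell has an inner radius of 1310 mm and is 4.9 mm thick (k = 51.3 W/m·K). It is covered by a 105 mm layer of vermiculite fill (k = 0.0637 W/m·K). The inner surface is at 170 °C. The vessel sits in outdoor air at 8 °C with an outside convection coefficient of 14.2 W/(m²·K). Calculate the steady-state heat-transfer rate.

Spherical conduction: R = (1/r_in − 1/r_out)/(4πk) per layer; series-sum.
R_cast iron shell = (1/1.31 − 1/1.3149)/(4π×51.3) = 4.413×10^-6 K/W
R_vermiculite fill = (1/1.3149 − 1/1.4199)/(4π×0.0637) = 0.07026 K/W
R_outer film = 1/(h·4πr_o²) = 1/(14.2×4π×1.4199²) = 0.00278 K/W
R_total = 0.07304 K/W
Q = ΔT/R_total = 162/0.07304

Q ≈ 2220 W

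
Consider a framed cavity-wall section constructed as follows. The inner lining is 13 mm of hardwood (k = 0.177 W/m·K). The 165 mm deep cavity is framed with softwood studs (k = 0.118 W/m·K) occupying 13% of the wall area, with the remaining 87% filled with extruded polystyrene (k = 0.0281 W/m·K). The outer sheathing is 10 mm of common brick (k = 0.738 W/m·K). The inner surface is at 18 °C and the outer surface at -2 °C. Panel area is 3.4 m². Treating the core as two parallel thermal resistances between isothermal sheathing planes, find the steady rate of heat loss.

Sheathing layers in series; stud and cavity paths in parallel between them.
R_inner = 0.013/(0.177×3.4) = 0.0216 K/W
R_stud  = 0.165/(0.118×0.13×3.4) = 3.164 K/W
R_cav   = 0.165/(0.0281×0.87×3.4) = 1.985 K/W
1/R_core = 1/R_stud + 1/R_cav → R_core = 1.22 K/W
R_outer = 0.01/(0.738×3.4) = 0.003985 K/W
R_total = 1.245 K/W
Q = ΔT/R_total = 20/1.245

Q ≈ 16.1 W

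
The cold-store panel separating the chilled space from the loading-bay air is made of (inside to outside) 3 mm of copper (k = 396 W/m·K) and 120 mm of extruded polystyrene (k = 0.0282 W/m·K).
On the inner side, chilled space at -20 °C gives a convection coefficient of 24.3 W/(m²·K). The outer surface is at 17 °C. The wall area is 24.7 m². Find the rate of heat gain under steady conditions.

Treating each layer as a thermal resistance in series:
R_inner film = 1/(h_i·A) = 1/(24.3×24.7) = 0.001666 K/W
R_copper = L/(kA) = 0.003/(396×24.7) = 3.067×10^-7 K/W
R_extruded polystyrene = L/(kA) = 0.12/(0.0282×24.7) = 0.1723 K/W
R_total = 0.1739 K/W
Q = ΔT / R_total = 37 / 0.1739

Q ≈ 213 W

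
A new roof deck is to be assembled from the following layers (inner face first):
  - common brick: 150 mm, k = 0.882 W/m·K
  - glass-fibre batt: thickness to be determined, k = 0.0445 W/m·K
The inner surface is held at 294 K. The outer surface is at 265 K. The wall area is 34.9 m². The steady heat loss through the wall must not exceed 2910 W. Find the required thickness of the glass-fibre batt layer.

L ≈ 7.91 mm

Series thermal resistances:
R_common brick = L/(kA) = 0.15/(0.882×34.9) = 0.004873 K/W
Sum of the known resistances R_other = 0.004873 K/W
Required total resistance R_tot = ΔT/Q_allow = 29/2910 = 0.009966 K/W
R_glass-fibre batt = R_tot − R_other = 0.005093 K/W
L = R·k·A = 0.005093×0.0445×34.9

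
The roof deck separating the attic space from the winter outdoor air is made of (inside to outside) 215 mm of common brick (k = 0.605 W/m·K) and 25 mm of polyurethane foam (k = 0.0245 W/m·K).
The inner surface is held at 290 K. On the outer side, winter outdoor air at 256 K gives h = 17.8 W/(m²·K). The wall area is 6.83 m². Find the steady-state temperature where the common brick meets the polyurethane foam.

Model the wall as resistances in series:
R_common brick = L/(kA) = 0.215/(0.605×6.83) = 0.05203 K/W
R_polyurethane foam = L/(kA) = 0.025/(0.0245×6.83) = 0.1494 K/W
R_outer film = 1/(h_o·A) = 1/(17.8×6.83) = 0.008225 K/W
R_total = 0.2097 K/W;  Q = ΔT/R_total = 34/0.2097 = 162.2 W
T_interface = T_inner − Q·ΣR(inner→interface) = 290 − 162×0.05203

T ≈ 282 K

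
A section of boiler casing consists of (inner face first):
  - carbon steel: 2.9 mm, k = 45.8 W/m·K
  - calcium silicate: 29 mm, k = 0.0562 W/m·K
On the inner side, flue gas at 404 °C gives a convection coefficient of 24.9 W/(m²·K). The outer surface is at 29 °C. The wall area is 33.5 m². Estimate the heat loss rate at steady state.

Model the wall as resistances in series:
R_inner film = 1/(h_i·A) = 1/(24.9×33.5) = 0.001199 K/W
R_carbon steel = L/(kA) = 0.0029/(45.8×33.5) = 1.89×10^-6 K/W
R_calcium silicate = L/(kA) = 0.029/(0.0562×33.5) = 0.0154 K/W
R_total = 0.0166 K/W
Q = ΔT / R_total = 375 / 0.0166

Q ≈ 22600 W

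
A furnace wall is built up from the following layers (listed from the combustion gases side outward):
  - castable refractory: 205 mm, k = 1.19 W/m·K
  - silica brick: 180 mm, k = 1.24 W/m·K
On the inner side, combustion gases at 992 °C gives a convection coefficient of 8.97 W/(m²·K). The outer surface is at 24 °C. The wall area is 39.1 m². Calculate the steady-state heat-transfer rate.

Thermal resistances in series:
R_inner film = 1/(h_i·A) = 1/(8.97×39.1) = 0.002851 K/W
R_castable refractory = L/(kA) = 0.205/(1.19×39.1) = 0.004406 K/W
R_silica brick = L/(kA) = 0.18/(1.24×39.1) = 0.003713 K/W
R_total = 0.01097 K/W
Q = ΔT / R_total = 968 / 0.01097

Q ≈ 88200 W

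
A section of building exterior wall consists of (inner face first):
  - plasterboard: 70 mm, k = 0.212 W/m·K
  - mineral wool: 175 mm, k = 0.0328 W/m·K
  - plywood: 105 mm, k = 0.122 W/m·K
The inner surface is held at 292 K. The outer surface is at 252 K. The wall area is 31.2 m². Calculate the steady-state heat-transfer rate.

Q ≈ 191 W

Series thermal resistances:
R_plasterboard = L/(kA) = 0.07/(0.212×31.2) = 0.01058 K/W
R_mineral wool = L/(kA) = 0.175/(0.0328×31.2) = 0.171 K/W
R_plywood = L/(kA) = 0.105/(0.122×31.2) = 0.02759 K/W
R_total = 0.2092 K/W
Q = ΔT / R_total = 40 / 0.2092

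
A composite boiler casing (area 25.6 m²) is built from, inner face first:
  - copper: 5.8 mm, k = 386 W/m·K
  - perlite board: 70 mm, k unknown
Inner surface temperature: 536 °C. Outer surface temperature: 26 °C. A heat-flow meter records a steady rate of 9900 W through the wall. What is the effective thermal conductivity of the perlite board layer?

Thermal resistances in series:
R_copper = L/(kA) = 0.0058/(386×25.6) = 5.869×10^-7 K/W
Sum of known resistances R_other = 5.869×10^-7 K/W
Total R = ΔT/Q = 510/9900 = 0.05152 K/W
R_perlite board = R_total − R_other = 0.05151 K/W
k = L/(R·A) = 0.07/(0.05151×25.6)

k ≈ 0.0531 W/(m·K)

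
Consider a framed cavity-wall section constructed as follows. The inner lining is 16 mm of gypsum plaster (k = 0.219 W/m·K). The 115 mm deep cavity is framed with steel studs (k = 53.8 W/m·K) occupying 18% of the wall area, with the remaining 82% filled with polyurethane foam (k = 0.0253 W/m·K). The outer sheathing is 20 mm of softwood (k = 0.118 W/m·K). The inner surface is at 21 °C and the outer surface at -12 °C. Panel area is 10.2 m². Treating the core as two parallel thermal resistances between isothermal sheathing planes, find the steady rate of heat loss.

Sheathing layers in series; stud and cavity paths in parallel between them.
R_inner = 0.016/(0.219×10.2) = 0.007163 K/W
R_stud  = 0.115/(53.8×0.18×10.2) = 0.001164 K/W
R_cav   = 0.115/(0.0253×0.82×10.2) = 0.5435 K/W
1/R_core = 1/R_stud + 1/R_cav → R_core = 0.001162 K/W
R_outer = 0.02/(0.118×10.2) = 0.01662 K/W
R_total = 0.02494 K/W
Q = ΔT/R_total = 33/0.02494

Q ≈ 1320 W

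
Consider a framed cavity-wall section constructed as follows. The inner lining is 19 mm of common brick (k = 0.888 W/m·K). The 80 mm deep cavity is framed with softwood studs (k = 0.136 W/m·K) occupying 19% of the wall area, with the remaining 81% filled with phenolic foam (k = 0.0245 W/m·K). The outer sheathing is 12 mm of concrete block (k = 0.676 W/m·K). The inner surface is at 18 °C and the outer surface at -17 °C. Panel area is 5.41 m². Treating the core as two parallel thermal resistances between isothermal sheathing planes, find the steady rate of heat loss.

Q ≈ 106 W

Sheathing layers in series; stud and cavity paths in parallel between them.
R_inner = 0.019/(0.888×5.41) = 0.003955 K/W
R_stud  = 0.08/(0.136×0.19×5.41) = 0.5723 K/W
R_cav   = 0.08/(0.0245×0.81×5.41) = 0.7451 K/W
1/R_core = 1/R_stud + 1/R_cav → R_core = 0.3237 K/W
R_outer = 0.012/(0.676×5.41) = 0.003281 K/W
R_total = 0.3309 K/W
Q = ΔT/R_total = 35/0.3309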